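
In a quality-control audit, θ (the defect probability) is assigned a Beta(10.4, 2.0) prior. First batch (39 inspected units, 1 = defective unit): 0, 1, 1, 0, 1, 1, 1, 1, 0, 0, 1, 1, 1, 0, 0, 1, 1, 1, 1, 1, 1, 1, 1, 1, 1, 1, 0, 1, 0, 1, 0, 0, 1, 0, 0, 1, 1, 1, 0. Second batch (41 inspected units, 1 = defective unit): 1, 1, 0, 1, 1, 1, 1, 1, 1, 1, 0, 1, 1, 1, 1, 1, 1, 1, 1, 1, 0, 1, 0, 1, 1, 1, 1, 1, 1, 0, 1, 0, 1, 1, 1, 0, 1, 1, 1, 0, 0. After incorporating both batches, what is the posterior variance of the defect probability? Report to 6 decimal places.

0.002059

The Beta prior is conjugate to a Binomial/Bernoulli likelihood; the update adds successes to α and failures to β.
After batch 1: Beta(10.4+26, 2.0+13) = Beta(36.4, 15.0).
After batch 2: Beta(36.4+32, 15.0+9) = Beta(68.4, 24.0).
Var = αβ/((α+β)²(α+β+1)) = 68.4·24.0/(92.4²·93.4) = 0.002059.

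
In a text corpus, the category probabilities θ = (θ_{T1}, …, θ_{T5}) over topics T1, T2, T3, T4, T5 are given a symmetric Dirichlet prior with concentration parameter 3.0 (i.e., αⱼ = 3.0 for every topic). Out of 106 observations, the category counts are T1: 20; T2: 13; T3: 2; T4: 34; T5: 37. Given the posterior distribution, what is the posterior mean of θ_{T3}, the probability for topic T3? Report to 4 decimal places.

The Dirichlet prior is conjugate to the Multinomial likelihood: each posterior αⱼ = prior αⱼ + observed count nⱼ.
Posterior concentration: (23.0, 16.0, 5.0, 37.0, 40.0), total = 121.0.
E[θ_{T3}|data] = α_{T3}/Σα = 5.0/121.0 = 0.0413.

0.0413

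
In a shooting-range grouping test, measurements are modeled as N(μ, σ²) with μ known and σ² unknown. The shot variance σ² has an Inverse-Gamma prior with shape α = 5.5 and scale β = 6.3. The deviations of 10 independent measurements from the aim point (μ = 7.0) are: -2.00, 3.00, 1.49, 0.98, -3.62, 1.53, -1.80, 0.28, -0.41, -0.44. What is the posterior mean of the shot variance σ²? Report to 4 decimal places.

2.5214

With known mean μ and an Inverse-Gamma(α, β) prior on σ², the Normal likelihood is conjugate: posterior is Inv-Gamma(α + n/2, β + Σ(xᵢ−μ)²/2).
Σ(xᵢ−μ)² = (-2.00)² + (3.00)² + (1.49)² + (0.98)² + (-3.62)² + (1.53)² + (-1.80)² + (0.28)² + (-0.41)² + (-0.44)² = 35.3059.
Posterior: Inv-Gamma(5.5 + 10/2, 6.3 + 35.3059/2) = Inv-Gamma(10.50, 23.95295).
E[σ²|data] = β/(α−1) = 23.95295/9.50 = 2.5214.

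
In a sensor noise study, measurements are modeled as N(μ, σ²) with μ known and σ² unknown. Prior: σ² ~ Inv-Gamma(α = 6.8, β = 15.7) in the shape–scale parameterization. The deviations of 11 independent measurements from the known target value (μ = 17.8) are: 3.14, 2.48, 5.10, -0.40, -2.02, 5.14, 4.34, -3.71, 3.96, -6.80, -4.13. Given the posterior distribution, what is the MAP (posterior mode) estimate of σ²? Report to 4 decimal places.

8.1075

With known mean μ and an Inverse-Gamma(α, β) prior on σ², the Normal likelihood is conjugate: posterior is Inv-Gamma(α + n/2, β + Σ(xᵢ−μ)²/2).
Σ(xᵢ−μ)² = (3.14)² + (2.48)² + (5.10)² + (-0.40)² + (-2.02)² + (5.14)² + (4.34)² + (-3.71)² + (3.96)² + (-6.80)² + (-4.13)² = 184.2582.
Posterior: Inv-Gamma(6.8 + 11/2, 15.7 + 184.2582/2) = Inv-Gamma(12.30, 107.82910).
Mode = β/(α+1) = 107.82910/13.30 = 8.1075.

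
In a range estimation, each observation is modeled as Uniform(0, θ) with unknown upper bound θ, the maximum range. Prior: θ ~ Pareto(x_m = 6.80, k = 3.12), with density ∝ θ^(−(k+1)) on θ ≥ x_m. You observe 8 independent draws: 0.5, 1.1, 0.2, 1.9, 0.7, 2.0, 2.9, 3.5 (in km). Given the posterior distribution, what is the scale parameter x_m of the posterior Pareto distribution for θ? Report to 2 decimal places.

A Pareto(scale x_m, shape k) prior on the upper bound θ of Uniform(0, θ) is conjugate: posterior is Pareto(max(x_m, max xᵢ), k + n).
Sample maximum = 3.5; prior scale x_m = 6.80 → posterior scale = max = 6.80.
Posterior shape = 3.12 + 8 = 11.12.
Posterior scale x_m = 6.80.

6.80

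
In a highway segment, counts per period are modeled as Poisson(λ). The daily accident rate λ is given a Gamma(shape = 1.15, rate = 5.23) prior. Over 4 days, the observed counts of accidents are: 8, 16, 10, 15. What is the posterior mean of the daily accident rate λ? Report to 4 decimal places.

5.4334

With a Gamma(shape α, rate β) prior, the Poisson likelihood is conjugate: the posterior is Gamma(α + ΣXᵢ, β + n).
Sum of counts S = 49 over n = 4 days.
Posterior: Gamma(α+S, β+n) = Gamma(1.15+49, 5.23+4) = Gamma(50.15, 9.23).
Posterior mean = α/β = 50.15/9.23 = 5.4334.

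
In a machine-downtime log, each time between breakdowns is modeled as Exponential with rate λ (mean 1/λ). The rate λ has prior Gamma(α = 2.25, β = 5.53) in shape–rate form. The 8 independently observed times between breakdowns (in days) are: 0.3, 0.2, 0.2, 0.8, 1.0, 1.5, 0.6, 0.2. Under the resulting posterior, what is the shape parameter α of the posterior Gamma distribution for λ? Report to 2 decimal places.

10.25

With a Gamma(shape α, rate β) prior on the exponential rate λ, the posterior after n observations with total T = Σxᵢ is Gamma(α+n, β+T).
Sum of observations T = 4.8 days; n = 8.
Posterior: Gamma(2.25+8, 5.53+4.8) = Gamma(10.25, 10.33).
Posterior α = 10.25.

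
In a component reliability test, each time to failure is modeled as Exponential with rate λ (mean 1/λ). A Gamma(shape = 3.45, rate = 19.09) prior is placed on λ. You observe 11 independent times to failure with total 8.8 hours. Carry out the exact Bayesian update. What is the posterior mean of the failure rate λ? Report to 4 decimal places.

0.5181

With a Gamma(shape α, rate β) prior on the exponential rate λ, the posterior after n observations with total T = Σxᵢ is Gamma(α+n, β+T).
Posterior: Gamma(3.45+11, 19.09+8.8) = Gamma(14.45, 27.89).
Posterior mean of λ = α/β = 14.45/27.89 = 0.5181.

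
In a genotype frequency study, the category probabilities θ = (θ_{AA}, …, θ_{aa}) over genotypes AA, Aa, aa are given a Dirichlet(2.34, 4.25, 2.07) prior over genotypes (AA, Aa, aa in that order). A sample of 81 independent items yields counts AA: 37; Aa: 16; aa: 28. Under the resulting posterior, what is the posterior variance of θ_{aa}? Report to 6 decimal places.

The Dirichlet prior is conjugate to the Multinomial likelihood: each posterior αⱼ = prior αⱼ + observed count nⱼ.
Posterior concentration: (39.34, 20.25, 30.07), total = 89.66.
Var[θ_j] = α_j(Σα−α_j)/((Σα)²(Σα+1)) = 30.07·59.59/(89.66²·90.66) = 0.002459.

0.002459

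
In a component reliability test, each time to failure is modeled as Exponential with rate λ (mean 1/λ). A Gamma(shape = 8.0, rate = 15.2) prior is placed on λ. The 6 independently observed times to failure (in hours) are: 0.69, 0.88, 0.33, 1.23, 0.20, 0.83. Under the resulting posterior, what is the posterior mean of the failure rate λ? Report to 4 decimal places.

With a Gamma(shape α, rate β) prior on the exponential rate λ, the posterior after n observations with total T = Σxᵢ is Gamma(α+n, β+T).
Sum of observations T = 4.16 hours; n = 6.
Posterior: Gamma(8.0+6, 15.2+4.16) = Gamma(14.0, 19.36).
Posterior mean of λ = α/β = 14.0/19.36 = 0.7231.

0.7231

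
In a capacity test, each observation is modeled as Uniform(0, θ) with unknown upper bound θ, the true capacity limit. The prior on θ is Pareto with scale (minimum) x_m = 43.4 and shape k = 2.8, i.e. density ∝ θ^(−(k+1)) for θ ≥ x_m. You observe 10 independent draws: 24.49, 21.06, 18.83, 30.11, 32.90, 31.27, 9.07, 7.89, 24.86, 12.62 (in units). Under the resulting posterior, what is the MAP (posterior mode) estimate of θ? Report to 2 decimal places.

A Pareto(scale x_m, shape k) prior on the upper bound θ of Uniform(0, θ) is conjugate: posterior is Pareto(max(x_m, max xᵢ), k + n).
Sample maximum = 32.90; prior scale x_m = 43.4 → posterior scale = max = 43.40.
Posterior shape = 2.8 + 10 = 12.8.
The Pareto density is decreasing on [x_m, ∞), so the mode is x_m = 43.40.

43.40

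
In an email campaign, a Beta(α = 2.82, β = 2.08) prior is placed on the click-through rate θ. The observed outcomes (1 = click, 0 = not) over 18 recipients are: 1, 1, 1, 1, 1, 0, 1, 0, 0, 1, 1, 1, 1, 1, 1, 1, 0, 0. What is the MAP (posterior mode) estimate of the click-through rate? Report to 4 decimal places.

The Beta prior is conjugate to a Binomial/Bernoulli likelihood; the update adds successes to α and failures to β.
Posterior: Beta(α+k, β+n−k) = Beta(2.82+13, 2.08+5) = Beta(15.82, 7.08).
Mode of Beta(a,b) for a,b>1 is (a−1)/(a+b−2) = 14.82/20.90 = 0.7091.

0.7091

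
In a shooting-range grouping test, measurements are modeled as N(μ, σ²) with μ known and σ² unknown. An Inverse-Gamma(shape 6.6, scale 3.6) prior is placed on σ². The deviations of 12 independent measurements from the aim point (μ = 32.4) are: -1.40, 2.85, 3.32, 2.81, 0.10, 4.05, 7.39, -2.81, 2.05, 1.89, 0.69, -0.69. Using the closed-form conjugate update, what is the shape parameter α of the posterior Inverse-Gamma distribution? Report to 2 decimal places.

12.60

With known mean μ and an Inverse-Gamma(α, β) prior on σ², the Normal likelihood is conjugate: posterior is Inv-Gamma(α + n/2, β + Σ(xᵢ−μ)²/2).
Σ(xᵢ−μ)² = (-1.40)² + (2.85)² + (3.32)² + (2.81)² + (0.10)² + (4.05)² + (7.39)² + (-2.81)² + (2.05)² + (1.89)² + (0.69)² + (-0.69)² = 116.6485.
Posterior: Inv-Gamma(6.6 + 12/2, 3.6 + 116.6485/2) = Inv-Gamma(12.60, 61.92425).
Posterior α = 12.60.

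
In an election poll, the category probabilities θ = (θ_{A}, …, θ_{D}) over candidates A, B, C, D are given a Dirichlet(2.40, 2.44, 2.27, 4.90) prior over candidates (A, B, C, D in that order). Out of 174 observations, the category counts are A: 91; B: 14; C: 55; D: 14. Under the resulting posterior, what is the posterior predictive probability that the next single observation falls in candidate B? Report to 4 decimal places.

The Dirichlet prior is conjugate to the Multinomial likelihood: each posterior αⱼ = prior αⱼ + observed count nⱼ.
Posterior concentration: (93.40, 16.44, 57.27, 18.90), total = 186.01.
P(next = B | data) = α_{B}/Σα = 0.0884.

0.0884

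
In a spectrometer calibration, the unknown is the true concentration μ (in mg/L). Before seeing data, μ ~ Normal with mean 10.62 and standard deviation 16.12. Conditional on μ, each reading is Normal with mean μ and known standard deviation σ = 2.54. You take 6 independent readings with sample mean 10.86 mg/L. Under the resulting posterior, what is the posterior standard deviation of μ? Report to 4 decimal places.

For Normal data with known variance σ², a Normal(μ₀, σ₀²) prior on μ is conjugate. Posterior precision = 1/σ₀² + n/σ²; posterior mean is the precision-weighted average of μ₀ and x̄.
σ₀² = 16.12² = 259.8544, σ² = 2.54² = 6.4516; σ² + n·σ₀² = 6.4516 + 6·259.8544 = 1565.578.
Posterior precision = 1/σ₀² + n/σ² = 1/259.8544 + 6/6.4516 = (σ² + n·σ₀²)/(σ₀²σ²) = 1565.578/(259.8544·6.4516); posterior variance σₙ² = σ₀²σ²/(σ² + n·σ₀²) = 259.8544·6.4516/1565.578 = 1.070836.
Posterior SD = √σₙ² = √(259.8544·6.4516/1565.578) = 1.0348.

1.0348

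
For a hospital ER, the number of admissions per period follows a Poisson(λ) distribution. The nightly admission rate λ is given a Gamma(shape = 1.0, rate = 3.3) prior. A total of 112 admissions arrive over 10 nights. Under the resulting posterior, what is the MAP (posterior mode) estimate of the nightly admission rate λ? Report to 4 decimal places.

With a Gamma(shape α, rate β) prior, the Poisson likelihood is conjugate: the posterior is Gamma(α + ΣXᵢ, β + n).
Posterior: Gamma(α+S, β+n) = Gamma(1.0+112, 3.3+10) = Gamma(113.0, 13.3).
Mode of Gamma(α,β) for α≥1 is (α−1)/β = 112.0/13.3 = 8.4211.

8.4211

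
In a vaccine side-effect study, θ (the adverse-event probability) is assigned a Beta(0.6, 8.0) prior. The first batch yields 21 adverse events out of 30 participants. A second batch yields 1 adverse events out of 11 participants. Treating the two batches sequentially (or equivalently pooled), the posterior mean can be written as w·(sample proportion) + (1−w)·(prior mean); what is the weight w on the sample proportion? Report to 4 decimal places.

The Beta prior is conjugate to a Binomial/Bernoulli likelihood; the update adds successes to α and failures to β.
Total number of participants: n = 30 + 11 = 41.
Posterior mean = (α₀+k)/(α₀+β₀+n) = [n/(α₀+β₀+n)]·(k/n) + [(α₀+β₀)/(α₀+β₀+n)]·α₀/(α₀+β₀), so only n and the prior enter the weight.
The weight on the data is w = n/(α₀+β₀+n) = 41/(0.6+8.0+41) = 41/49.6 = 0.8266.

0.8266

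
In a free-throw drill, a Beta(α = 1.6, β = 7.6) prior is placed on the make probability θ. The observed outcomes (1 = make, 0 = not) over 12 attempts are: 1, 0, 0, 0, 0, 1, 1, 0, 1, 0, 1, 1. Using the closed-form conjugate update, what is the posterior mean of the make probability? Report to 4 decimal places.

The Beta prior is conjugate to a Binomial/Bernoulli likelihood; the update adds successes to α and failures to β.
Posterior: Beta(α+k, β+n−k) = Beta(1.6+6, 7.6+6) = Beta(7.6, 13.6).
Posterior mean = α/(α+β) = 7.6/21.2 = 0.3585.

0.3585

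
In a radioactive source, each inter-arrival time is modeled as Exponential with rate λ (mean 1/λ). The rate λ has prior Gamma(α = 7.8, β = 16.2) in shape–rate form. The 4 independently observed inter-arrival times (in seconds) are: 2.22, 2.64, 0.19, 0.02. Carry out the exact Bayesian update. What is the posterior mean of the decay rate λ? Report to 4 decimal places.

0.5548

With a Gamma(shape α, rate β) prior on the exponential rate λ, the posterior after n observations with total T = Σxᵢ is Gamma(α+n, β+T).
Sum of observations T = 5.07 seconds; n = 4.
Posterior: Gamma(7.8+4, 16.2+5.07) = Gamma(11.8, 21.27).
Posterior mean of λ = α/β = 11.8/21.27 = 0.5548.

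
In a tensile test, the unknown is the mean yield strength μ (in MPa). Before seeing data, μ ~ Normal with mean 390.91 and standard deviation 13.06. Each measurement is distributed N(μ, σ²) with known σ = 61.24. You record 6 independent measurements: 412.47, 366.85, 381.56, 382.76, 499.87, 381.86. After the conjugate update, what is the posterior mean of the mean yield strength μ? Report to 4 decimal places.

393.7652

For Normal data with known variance σ², a Normal(μ₀, σ₀²) prior on μ is conjugate. Posterior precision = 1/σ₀² + n/σ²; posterior mean is the precision-weighted average of μ₀ and x̄.
Σxᵢ = 412.47 + 366.85 + 381.56 + 382.76 + 499.87 + 381.86 = 2425.37, so n·x̄ = 2425.37.
σ₀² = 13.06² = 170.5636, σ² = 61.24² = 3750.3376; σ² + n·σ₀² = 3750.3376 + 6·170.5636 = 4773.7192.
Posterior mean = (μ₀/σ₀² + n·x̄/σ²)/(1/σ₀² + n/σ²) = (σ²·μ₀ + σ₀²·n·x̄)/(σ² + n·σ₀²) = (3750.3376·390.91 + 170.5636·2425.37)/4773.7192 = 1879724.309748/4773.7192 = 393.7652.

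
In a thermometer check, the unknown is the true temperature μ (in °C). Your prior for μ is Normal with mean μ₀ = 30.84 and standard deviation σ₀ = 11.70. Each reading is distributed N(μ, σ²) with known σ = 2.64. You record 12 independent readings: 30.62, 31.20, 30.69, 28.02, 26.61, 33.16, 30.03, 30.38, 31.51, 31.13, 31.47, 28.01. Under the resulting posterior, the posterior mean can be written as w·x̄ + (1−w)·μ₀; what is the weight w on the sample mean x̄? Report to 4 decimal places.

0.9958

For Normal data with known variance σ², a Normal(μ₀, σ₀²) prior on μ is conjugate. Posterior precision = 1/σ₀² + n/σ²; posterior mean is the precision-weighted average of μ₀ and x̄.
σ₀² = 11.70² = 136.89, σ² = 2.64² = 6.9696. Prior precision 1/σ₀² = 1/136.89; data precision n/σ² = 12/6.9696.
w = (n/σ²)/(1/σ₀² + n/σ²) = n·σ₀²/(σ² + n·σ₀²) = 12·136.89/(6.9696 + 12·136.89) = 1642.68/1649.6496 = 0.9958.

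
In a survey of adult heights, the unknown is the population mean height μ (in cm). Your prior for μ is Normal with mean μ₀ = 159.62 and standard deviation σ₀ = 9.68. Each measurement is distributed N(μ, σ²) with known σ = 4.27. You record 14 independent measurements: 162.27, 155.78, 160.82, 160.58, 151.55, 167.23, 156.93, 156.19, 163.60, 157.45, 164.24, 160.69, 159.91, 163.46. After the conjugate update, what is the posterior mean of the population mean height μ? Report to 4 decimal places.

For Normal data with known variance σ², a Normal(μ₀, σ₀²) prior on μ is conjugate. Posterior precision = 1/σ₀² + n/σ²; posterior mean is the precision-weighted average of μ₀ and x̄.
Σxᵢ = 162.27 + 155.78 + 160.82 + 160.58 + 151.55 + 167.23 + 156.93 + 156.19 + 163.60 + 157.45 + 164.24 + 160.69 + 159.91 + 163.46 = 2240.7, so n·x̄ = 2240.7.
σ₀² = 9.68² = 93.7024, σ² = 4.27² = 18.2329; σ² + n·σ₀² = 18.2329 + 14·93.7024 = 1330.0665.
Posterior mean = (μ₀/σ₀² + n·x̄/σ²)/(1/σ₀² + n/σ²) = (σ²·μ₀ + σ₀²·n·x̄)/(σ² + n·σ₀²) = (18.2329·159.62 + 93.7024·2240.7)/1330.0665 = 212869.303178/1330.0665 = 160.0441.

160.0441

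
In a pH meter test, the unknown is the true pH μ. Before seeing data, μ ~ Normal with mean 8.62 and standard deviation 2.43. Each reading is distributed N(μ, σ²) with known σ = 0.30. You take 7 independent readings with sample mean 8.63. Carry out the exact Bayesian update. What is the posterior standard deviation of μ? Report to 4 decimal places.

For Normal data with known variance σ², a Normal(μ₀, σ₀²) prior on μ is conjugate. Posterior precision = 1/σ₀² + n/σ²; posterior mean is the precision-weighted average of μ₀ and x̄.
σ₀² = 2.43² = 5.9049, σ² = 0.30² = 0.09; σ² + n·σ₀² = 0.09 + 7·5.9049 = 41.4243.
Posterior precision = 1/σ₀² + n/σ² = 1/5.9049 + 7/0.09 = (σ² + n·σ₀²)/(σ₀²σ²) = 41.4243/(5.9049·0.09); posterior variance σₙ² = σ₀²σ²/(σ² + n·σ₀²) = 5.9049·0.09/41.4243 = 0.012829.
Posterior SD = √σₙ² = √(5.9049·0.09/41.4243) = 0.1133.

0.1133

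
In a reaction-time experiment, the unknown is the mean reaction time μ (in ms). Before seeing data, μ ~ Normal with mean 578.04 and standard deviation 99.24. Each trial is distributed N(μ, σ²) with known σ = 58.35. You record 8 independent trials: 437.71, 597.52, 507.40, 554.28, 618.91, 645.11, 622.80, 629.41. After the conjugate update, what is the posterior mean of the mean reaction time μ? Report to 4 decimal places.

For Normal data with known variance σ², a Normal(μ₀, σ₀²) prior on μ is conjugate. Posterior precision = 1/σ₀² + n/σ²; posterior mean is the precision-weighted average of μ₀ and x̄.
Σxᵢ = 437.71 + 597.52 + 507.40 + 554.28 + 618.91 + 645.11 + 622.80 + 629.41 = 4613.14, so n·x̄ = 4613.14.
σ₀² = 99.24² = 9848.5776, σ² = 58.35² = 3404.7225; σ² + n·σ₀² = 3404.7225 + 8·9848.5776 = 82193.3433.
Posterior mean = (μ₀/σ₀² + n·x̄/σ²)/(1/σ₀² + n/σ²) = (σ²·μ₀ + σ₀²·n·x̄)/(σ² + n·σ₀²) = (3404.7225·578.04 + 9848.5776·4613.14)/82193.3433 = 47400933.063564/82193.3433 = 576.7004.

576.7004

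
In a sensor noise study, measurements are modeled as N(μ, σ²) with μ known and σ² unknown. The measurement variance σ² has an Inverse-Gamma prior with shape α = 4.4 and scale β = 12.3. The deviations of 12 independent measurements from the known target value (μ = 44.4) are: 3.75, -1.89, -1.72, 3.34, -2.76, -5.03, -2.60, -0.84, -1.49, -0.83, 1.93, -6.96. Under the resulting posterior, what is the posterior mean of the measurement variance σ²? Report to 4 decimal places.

With known mean μ and an Inverse-Gamma(α, β) prior on σ², the Normal likelihood is conjugate: posterior is Inv-Gamma(α + n/2, β + Σ(xᵢ−μ)²/2).
Σ(xᵢ−μ)² = (3.75)² + (-1.89)² + (-1.72)² + (3.34)² + (-2.76)² + (-5.03)² + (-2.60)² + (-0.84)² + (-1.49)² + (-0.83)² + (1.93)² + (-6.96)² = 127.2082.
Posterior: Inv-Gamma(4.4 + 12/2, 12.3 + 127.2082/2) = Inv-Gamma(10.40, 75.90410).
E[σ²|data] = β/(α−1) = 75.90410/9.40 = 8.0749.

8.0749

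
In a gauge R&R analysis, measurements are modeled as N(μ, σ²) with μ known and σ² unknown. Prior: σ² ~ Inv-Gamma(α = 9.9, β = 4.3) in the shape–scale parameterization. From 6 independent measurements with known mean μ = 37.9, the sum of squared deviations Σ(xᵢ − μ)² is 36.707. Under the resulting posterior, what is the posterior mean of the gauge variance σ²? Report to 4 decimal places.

With known mean μ and an Inverse-Gamma(α, β) prior on σ², the Normal likelihood is conjugate: posterior is Inv-Gamma(α + n/2, β + Σ(xᵢ−μ)²/2).
Posterior: Inv-Gamma(9.9 + 6/2, 4.3 + 36.707/2) = Inv-Gamma(12.90, 22.6535).
E[σ²|data] = β/(α−1) = 22.6535/11.90 = 1.9037.

1.9037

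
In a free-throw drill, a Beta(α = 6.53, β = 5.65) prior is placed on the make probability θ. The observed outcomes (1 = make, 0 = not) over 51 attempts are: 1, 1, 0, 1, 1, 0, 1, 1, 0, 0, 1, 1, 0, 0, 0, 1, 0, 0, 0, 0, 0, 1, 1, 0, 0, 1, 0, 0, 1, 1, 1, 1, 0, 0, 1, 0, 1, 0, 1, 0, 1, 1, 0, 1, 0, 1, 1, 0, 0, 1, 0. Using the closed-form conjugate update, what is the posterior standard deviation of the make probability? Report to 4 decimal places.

0.0624

The Beta prior is conjugate to a Binomial/Bernoulli likelihood; the update adds successes to α and failures to β.
Posterior: Beta(α+k, β+n−k) = Beta(6.53+25, 5.65+26) = Beta(31.53, 31.65).
Var = αβ/((α+β)²(α+β+1)) = 31.53·31.65/(63.18²·64.18) = 0.00389528; SD = √0.00389528 = 0.0624.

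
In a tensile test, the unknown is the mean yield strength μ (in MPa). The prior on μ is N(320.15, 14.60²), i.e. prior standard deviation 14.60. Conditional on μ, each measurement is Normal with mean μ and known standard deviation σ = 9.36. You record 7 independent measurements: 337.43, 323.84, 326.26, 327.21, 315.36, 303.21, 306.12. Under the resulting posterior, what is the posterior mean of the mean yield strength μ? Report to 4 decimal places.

For Normal data with known variance σ², a Normal(μ₀, σ₀²) prior on μ is conjugate. Posterior precision = 1/σ₀² + n/σ²; posterior mean is the precision-weighted average of μ₀ and x̄.
Σxᵢ = 337.43 + 323.84 + 326.26 + 327.21 + 315.36 + 303.21 + 306.12 = 2239.43, so n·x̄ = 2239.43.
σ₀² = 14.60² = 213.16, σ² = 9.36² = 87.6096; σ² + n·σ₀² = 87.6096 + 7·213.16 = 1579.7296.
Posterior mean = (μ₀/σ₀² + n·x̄/σ²)/(1/σ₀² + n/σ²) = (σ²·μ₀ + σ₀²·n·x̄)/(σ² + n·σ₀²) = (87.6096·320.15 + 213.16·2239.43)/1579.7296 = 505405.11224/1579.7296 = 319.9314.

319.9314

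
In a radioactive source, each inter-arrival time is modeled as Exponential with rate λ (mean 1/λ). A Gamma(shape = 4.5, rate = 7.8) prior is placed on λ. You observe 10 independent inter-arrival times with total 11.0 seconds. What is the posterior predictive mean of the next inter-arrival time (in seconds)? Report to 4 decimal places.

1.3926

With a Gamma(shape α, rate β) prior on the exponential rate λ, the posterior after n observations with total T = Σxᵢ is Gamma(α+n, β+T).
Posterior: Gamma(4.5+10, 7.8+11.0) = Gamma(14.5, 18.8).
The predictive distribution for the next observation is Lomax; its mean is β/(α−1) = 18.8/13.5 = 1.3926.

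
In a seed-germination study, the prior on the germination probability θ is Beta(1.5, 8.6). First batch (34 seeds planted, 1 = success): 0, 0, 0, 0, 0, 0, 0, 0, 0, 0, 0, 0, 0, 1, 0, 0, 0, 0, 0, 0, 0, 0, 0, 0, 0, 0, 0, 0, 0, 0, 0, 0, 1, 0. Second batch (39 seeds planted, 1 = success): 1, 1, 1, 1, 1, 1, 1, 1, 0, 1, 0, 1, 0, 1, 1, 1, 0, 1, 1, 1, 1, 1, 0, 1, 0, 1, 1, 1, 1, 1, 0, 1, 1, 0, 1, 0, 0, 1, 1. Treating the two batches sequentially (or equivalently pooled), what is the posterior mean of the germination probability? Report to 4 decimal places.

0.3911

The Beta prior is conjugate to a Binomial/Bernoulli likelihood; the update adds successes to α and failures to β.
After batch 1: Beta(1.5+2, 8.6+32) = Beta(3.5, 40.6).
After batch 2: Beta(3.5+29, 40.6+10) = Beta(32.5, 50.6).
Posterior mean = α/(α+β) = 32.5/83.1 = 0.3911.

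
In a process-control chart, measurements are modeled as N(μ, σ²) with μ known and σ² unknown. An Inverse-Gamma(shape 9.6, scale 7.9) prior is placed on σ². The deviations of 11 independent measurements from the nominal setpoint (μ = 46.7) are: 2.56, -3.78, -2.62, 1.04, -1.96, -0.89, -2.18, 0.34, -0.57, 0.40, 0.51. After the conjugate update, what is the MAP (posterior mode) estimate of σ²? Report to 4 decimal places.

With known mean μ and an Inverse-Gamma(α, β) prior on σ², the Normal likelihood is conjugate: posterior is Inv-Gamma(α + n/2, β + Σ(xᵢ−μ)²/2).
Σ(xᵢ−μ)² = (2.56)² + (-3.78)² + (-2.62)² + (1.04)² + (-1.96)² + (-0.89)² + (-2.18)² + (0.34)² + (-0.57)² + (0.40)² + (0.51)² = 39.0347.
Posterior: Inv-Gamma(9.6 + 11/2, 7.9 + 39.0347/2) = Inv-Gamma(15.10, 27.41735).
Mode = β/(α+1) = 27.41735/16.10 = 1.7029.

1.7029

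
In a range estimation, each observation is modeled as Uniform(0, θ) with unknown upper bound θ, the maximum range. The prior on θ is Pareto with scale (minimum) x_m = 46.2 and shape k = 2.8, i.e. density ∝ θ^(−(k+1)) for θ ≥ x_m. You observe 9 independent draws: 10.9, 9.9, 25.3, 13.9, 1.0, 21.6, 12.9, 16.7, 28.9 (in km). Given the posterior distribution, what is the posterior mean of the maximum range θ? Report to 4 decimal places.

A Pareto(scale x_m, shape k) prior on the upper bound θ of Uniform(0, θ) is conjugate: posterior is Pareto(max(x_m, max xᵢ), k + n).
Sample maximum = 28.9; prior scale x_m = 46.2 → posterior scale = max = 46.2.
Posterior shape = 2.8 + 9 = 11.8.
E[θ|data] = k·x_m/(k−1) = 11.8·46.2/10.8 = 50.4778.

50.4778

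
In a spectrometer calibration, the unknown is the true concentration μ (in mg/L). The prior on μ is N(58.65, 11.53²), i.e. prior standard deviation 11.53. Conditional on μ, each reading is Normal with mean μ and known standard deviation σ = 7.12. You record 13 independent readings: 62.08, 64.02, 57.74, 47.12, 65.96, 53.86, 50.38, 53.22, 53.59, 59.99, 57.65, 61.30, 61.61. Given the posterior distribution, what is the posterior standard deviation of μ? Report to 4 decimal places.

1.9464

For Normal data with known variance σ², a Normal(μ₀, σ₀²) prior on μ is conjugate. Posterior precision = 1/σ₀² + n/σ²; posterior mean is the precision-weighted average of μ₀ and x̄.
σ₀² = 11.53² = 132.9409, σ² = 7.12² = 50.6944; σ² + n·σ₀² = 50.6944 + 13·132.9409 = 1778.9261.
Posterior precision = 1/σ₀² + n/σ² = 1/132.9409 + 13/50.6944 = (σ² + n·σ₀²)/(σ₀²σ²) = 1778.9261/(132.9409·50.6944); posterior variance σₙ² = σ₀²σ²/(σ² + n·σ₀²) = 132.9409·50.6944/1778.9261 = 3.788442.
Posterior SD = √σₙ² = √(132.9409·50.6944/1778.9261) = 1.9464.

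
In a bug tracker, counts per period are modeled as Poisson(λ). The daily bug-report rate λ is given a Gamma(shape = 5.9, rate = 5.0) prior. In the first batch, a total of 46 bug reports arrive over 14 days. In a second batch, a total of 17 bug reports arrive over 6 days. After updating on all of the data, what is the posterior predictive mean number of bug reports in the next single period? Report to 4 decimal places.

2.7560

With a Gamma(shape α, rate β) prior, the Poisson likelihood is conjugate: the posterior is Gamma(α + ΣXᵢ, β + n).
After batch 1: Gamma(α+S, β+n) = Gamma(5.9+46, 5.0+14) = Gamma(51.9, 19.0).
After batch 2: Gamma(α+S, β+n) = Gamma(51.9+17, 19.0+6) = Gamma(68.9, 25.0).
The predictive distribution for one future period is NegBinom with mean α/β = 2.7560.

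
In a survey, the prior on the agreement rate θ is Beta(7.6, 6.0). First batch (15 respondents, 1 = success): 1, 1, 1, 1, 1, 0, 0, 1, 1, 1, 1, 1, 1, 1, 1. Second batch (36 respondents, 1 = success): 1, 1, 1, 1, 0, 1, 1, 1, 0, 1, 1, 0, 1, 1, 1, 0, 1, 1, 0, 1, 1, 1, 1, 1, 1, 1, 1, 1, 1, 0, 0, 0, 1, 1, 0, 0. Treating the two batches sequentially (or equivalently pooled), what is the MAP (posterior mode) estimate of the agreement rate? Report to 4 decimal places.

The Beta prior is conjugate to a Binomial/Bernoulli likelihood; the update adds successes to α and failures to β.
After batch 1: Beta(7.6+13, 6.0+2) = Beta(20.6, 8.0).
After batch 2: Beta(20.6+26, 8.0+10) = Beta(46.6, 18.0).
Mode of Beta(a,b) for a,b>1 is (a−1)/(a+b−2) = 45.6/62.6 = 0.7284.

0.7284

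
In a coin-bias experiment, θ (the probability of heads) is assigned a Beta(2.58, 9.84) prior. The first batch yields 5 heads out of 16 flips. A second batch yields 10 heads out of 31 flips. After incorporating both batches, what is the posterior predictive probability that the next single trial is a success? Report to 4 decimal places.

The Beta prior is conjugate to a Binomial/Bernoulli likelihood; the update adds successes to α and failures to β.
After batch 1: Beta(2.58+5, 9.84+11) = Beta(7.58, 20.84).
After batch 2: Beta(7.58+10, 20.84+21) = Beta(17.58, 41.84).
For a single future Bernoulli trial, P(success | data) = α/(α+β) = 0.2959.

0.2959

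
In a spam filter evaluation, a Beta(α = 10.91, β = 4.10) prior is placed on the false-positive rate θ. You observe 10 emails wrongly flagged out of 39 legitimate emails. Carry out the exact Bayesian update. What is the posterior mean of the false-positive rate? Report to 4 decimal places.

0.3872

The Beta prior is conjugate to a Binomial/Bernoulli likelihood; the update adds successes to α and failures to β.
Posterior: Beta(α+k, β+n−k) = Beta(10.91+10, 4.10+29) = Beta(20.91, 33.10).
Posterior mean = α/(α+β) = 20.91/54.01 = 0.3872.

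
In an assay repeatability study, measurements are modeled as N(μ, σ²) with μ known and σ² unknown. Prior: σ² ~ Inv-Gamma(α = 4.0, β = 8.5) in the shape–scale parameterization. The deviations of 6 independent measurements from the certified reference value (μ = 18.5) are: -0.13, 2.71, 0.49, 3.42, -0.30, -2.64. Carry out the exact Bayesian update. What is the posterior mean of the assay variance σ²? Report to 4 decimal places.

With known mean μ and an Inverse-Gamma(α, β) prior on σ², the Normal likelihood is conjugate: posterior is Inv-Gamma(α + n/2, β + Σ(xᵢ−μ)²/2).
Σ(xᵢ−μ)² = (-0.13)² + (2.71)² + (0.49)² + (3.42)² + (-0.30)² + (-2.64)² = 26.3571.
Posterior: Inv-Gamma(4.0 + 6/2, 8.5 + 26.3571/2) = Inv-Gamma(7.00, 21.67855).
E[σ²|data] = β/(α−1) = 21.67855/6.00 = 3.6131.

3.6131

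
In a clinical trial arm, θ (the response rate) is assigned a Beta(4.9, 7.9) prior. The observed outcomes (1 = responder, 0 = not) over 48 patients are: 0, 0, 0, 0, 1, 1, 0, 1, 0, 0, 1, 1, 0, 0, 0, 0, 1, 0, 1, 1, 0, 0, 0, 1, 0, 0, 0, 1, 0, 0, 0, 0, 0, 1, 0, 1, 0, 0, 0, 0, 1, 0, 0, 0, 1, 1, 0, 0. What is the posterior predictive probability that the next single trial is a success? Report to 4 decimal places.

0.3273

The Beta prior is conjugate to a Binomial/Bernoulli likelihood; the update adds successes to α and failures to β.
Posterior: Beta(α+k, β+n−k) = Beta(4.9+15, 7.9+33) = Beta(19.9, 40.9).
For a single future Bernoulli trial, P(success | data) = α/(α+β) = 0.3273.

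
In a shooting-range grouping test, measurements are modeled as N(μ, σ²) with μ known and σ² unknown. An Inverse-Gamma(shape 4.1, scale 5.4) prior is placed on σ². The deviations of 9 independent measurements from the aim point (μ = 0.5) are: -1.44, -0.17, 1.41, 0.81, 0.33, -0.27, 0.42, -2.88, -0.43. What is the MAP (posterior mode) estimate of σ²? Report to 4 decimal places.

With known mean μ and an Inverse-Gamma(α, β) prior on σ², the Normal likelihood is conjugate: posterior is Inv-Gamma(α + n/2, β + Σ(xᵢ−μ)²/2).
Σ(xᵢ−μ)² = (-1.44)² + (-0.17)² + (1.41)² + (0.81)² + (0.33)² + (-0.27)² + (0.42)² + (-2.88)² + (-0.43)² = 13.5842.
Posterior: Inv-Gamma(4.1 + 9/2, 5.4 + 13.5842/2) = Inv-Gamma(8.60, 12.19210).
Mode = β/(α+1) = 12.19210/9.60 = 1.2700.

1.2700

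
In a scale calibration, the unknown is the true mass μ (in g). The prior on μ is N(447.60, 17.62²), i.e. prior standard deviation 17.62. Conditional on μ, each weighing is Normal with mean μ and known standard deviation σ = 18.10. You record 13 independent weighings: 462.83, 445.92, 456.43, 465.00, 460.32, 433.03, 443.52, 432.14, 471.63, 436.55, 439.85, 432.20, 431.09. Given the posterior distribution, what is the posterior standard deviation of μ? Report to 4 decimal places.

For Normal data with known variance σ², a Normal(μ₀, σ₀²) prior on μ is conjugate. Posterior precision = 1/σ₀² + n/σ²; posterior mean is the precision-weighted average of μ₀ and x̄.
σ₀² = 17.62² = 310.4644, σ² = 18.10² = 327.61; σ² + n·σ₀² = 327.61 + 13·310.4644 = 4363.6472.
Posterior precision = 1/σ₀² + n/σ² = 1/310.4644 + 13/327.61 = (σ² + n·σ₀²)/(σ₀²σ²) = 4363.6472/(310.4644·327.61); posterior variance σₙ² = σ₀²σ²/(σ² + n·σ₀²) = 310.4644·327.61/4363.6472 = 23.308768.
Posterior SD = √σₙ² = √(310.4644·327.61/4363.6472) = 4.8279.

4.8279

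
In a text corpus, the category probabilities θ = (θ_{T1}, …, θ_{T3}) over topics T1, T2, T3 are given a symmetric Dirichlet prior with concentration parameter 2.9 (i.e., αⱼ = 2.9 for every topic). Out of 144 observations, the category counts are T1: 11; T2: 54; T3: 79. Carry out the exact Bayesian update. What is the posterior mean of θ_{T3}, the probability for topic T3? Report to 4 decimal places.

The Dirichlet prior is conjugate to the Multinomial likelihood: each posterior αⱼ = prior αⱼ + observed count nⱼ.
Posterior concentration: (13.9, 56.9, 81.9), total = 152.7.
E[θ_{T3}|data] = α_{T3}/Σα = 81.9/152.7 = 0.5363.

0.5363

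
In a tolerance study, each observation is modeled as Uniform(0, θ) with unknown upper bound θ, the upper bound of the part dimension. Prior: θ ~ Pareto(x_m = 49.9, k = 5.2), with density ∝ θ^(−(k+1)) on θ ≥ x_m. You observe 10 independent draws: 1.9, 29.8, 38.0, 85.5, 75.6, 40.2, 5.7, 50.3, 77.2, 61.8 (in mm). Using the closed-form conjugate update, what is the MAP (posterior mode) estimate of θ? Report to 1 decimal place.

A Pareto(scale x_m, shape k) prior on the upper bound θ of Uniform(0, θ) is conjugate: posterior is Pareto(max(x_m, max xᵢ), k + n).
Sample maximum = 85.5; prior scale x_m = 49.9 → posterior scale = max = 85.5.
Posterior shape = 5.2 + 10 = 15.2.
The Pareto density is decreasing on [x_m, ∞), so the mode is x_m = 85.5.

85.5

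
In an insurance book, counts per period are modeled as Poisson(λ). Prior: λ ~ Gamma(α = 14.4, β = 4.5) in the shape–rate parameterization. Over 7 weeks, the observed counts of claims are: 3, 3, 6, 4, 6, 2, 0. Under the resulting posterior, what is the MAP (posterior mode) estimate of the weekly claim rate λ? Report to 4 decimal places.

With a Gamma(shape α, rate β) prior, the Poisson likelihood is conjugate: the posterior is Gamma(α + ΣXᵢ, β + n).
Sum of counts S = 24 over n = 7 weeks.
Posterior: Gamma(α+S, β+n) = Gamma(14.4+24, 4.5+7) = Gamma(38.4, 11.5).
Mode of Gamma(α,β) for α≥1 is (α−1)/β = 37.4/11.5 = 3.2522.

3.2522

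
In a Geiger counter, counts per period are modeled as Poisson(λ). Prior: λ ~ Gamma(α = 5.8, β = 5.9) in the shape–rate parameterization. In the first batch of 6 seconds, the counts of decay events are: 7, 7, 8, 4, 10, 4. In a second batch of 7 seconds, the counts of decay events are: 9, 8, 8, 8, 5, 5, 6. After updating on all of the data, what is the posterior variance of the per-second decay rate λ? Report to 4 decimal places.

0.2654

With a Gamma(shape α, rate β) prior, the Poisson likelihood is conjugate: the posterior is Gamma(α + ΣXᵢ, β + n).
Batch 1: sum of counts S = 40 over n = 6 seconds.
After batch 1: Gamma(α+S, β+n) = Gamma(5.8+40, 5.9+6) = Gamma(45.8, 11.9).
Batch 2: sum of counts S = 49 over n = 7 seconds.
After batch 2: Gamma(α+S, β+n) = Gamma(45.8+49, 11.9+7) = Gamma(94.8, 18.9).
Var = α/β² = 94.8/18.9² = 0.2654.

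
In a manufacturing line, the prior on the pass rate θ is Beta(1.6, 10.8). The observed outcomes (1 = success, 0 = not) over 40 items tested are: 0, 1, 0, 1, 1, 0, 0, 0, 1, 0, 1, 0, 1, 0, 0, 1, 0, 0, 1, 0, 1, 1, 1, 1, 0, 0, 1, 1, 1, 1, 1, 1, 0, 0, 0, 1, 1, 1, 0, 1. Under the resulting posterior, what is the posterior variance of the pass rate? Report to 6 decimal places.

The Beta prior is conjugate to a Binomial/Bernoulli likelihood; the update adds successes to α and failures to β.
Posterior: Beta(α+k, β+n−k) = Beta(1.6+22, 10.8+18) = Beta(23.6, 28.8).
Var = αβ/((α+β)²(α+β+1)) = 23.6·28.8/(52.4²·53.4) = 0.004636.

0.004636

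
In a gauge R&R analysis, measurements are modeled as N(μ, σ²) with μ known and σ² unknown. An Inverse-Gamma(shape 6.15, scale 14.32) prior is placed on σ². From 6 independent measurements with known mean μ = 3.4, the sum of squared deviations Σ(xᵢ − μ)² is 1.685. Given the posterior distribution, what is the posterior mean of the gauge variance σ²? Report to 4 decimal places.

With known mean μ and an Inverse-Gamma(α, β) prior on σ², the Normal likelihood is conjugate: posterior is Inv-Gamma(α + n/2, β + Σ(xᵢ−μ)²/2).
Posterior: Inv-Gamma(6.15 + 6/2, 14.32 + 1.685/2) = Inv-Gamma(9.15, 15.1625).
E[σ²|data] = β/(α−1) = 15.1625/8.15 = 1.8604.

1.8604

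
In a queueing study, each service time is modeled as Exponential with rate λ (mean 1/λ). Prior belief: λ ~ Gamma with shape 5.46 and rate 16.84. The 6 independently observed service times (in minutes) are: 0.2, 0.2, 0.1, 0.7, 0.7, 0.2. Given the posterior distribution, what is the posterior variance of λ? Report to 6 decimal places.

0.031947

With a Gamma(shape α, rate β) prior on the exponential rate λ, the posterior after n observations with total T = Σxᵢ is Gamma(α+n, β+T).
Sum of observations T = 2.1 minutes; n = 6.
Posterior: Gamma(5.46+6, 16.84+2.1) = Gamma(11.46, 18.94).
Var = α/β² = 0.031947.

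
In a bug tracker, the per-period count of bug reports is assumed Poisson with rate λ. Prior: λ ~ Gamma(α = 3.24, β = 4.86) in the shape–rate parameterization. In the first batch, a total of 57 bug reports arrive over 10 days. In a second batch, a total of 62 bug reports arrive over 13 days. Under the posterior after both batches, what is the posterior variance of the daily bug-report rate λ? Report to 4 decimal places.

0.1575

With a Gamma(shape α, rate β) prior, the Poisson likelihood is conjugate: the posterior is Gamma(α + ΣXᵢ, β + n).
After batch 1: Gamma(α+S, β+n) = Gamma(3.24+57, 4.86+10) = Gamma(60.24, 14.86).
After batch 2: Gamma(α+S, β+n) = Gamma(60.24+62, 14.86+13) = Gamma(122.24, 27.86).
Var = α/β² = 122.24/27.86² = 0.1575.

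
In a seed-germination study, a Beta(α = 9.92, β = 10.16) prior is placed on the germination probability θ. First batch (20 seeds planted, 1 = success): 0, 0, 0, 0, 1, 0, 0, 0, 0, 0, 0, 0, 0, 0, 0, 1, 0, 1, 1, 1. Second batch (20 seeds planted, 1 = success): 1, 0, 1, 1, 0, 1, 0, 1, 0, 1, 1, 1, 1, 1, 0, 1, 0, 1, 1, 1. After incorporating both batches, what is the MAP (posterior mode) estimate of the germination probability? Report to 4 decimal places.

The Beta prior is conjugate to a Binomial/Bernoulli likelihood; the update adds successes to α and failures to β.
After batch 1: Beta(9.92+5, 10.16+15) = Beta(14.92, 25.16).
After batch 2: Beta(14.92+14, 25.16+6) = Beta(28.92, 31.16).
Mode of Beta(a,b) for a,b>1 is (a−1)/(a+b−2) = 27.92/58.08 = 0.4807.

0.4807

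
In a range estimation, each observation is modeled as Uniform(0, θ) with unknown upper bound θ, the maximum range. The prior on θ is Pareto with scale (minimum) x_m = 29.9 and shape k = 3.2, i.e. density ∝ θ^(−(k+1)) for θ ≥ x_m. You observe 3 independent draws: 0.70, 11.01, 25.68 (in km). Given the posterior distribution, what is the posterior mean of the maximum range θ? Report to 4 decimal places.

A Pareto(scale x_m, shape k) prior on the upper bound θ of Uniform(0, θ) is conjugate: posterior is Pareto(max(x_m, max xᵢ), k + n).
Sample maximum = 25.68; prior scale x_m = 29.9 → posterior scale = max = 29.90.
Posterior shape = 3.2 + 3 = 6.2.
E[θ|data] = k·x_m/(k−1) = 6.2·29.90/5.2 = 35.6500.

35.6500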